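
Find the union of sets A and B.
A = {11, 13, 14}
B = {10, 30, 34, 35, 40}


Set A = {11, 13, 14}
Set B = {10, 30, 34, 35, 40}
A ∪ B includes all elements in either set.
Elements from A: {11, 13, 14}
Elements from B not already included: {10, 30, 34, 35, 40}
A ∪ B = {10, 11, 13, 14, 30, 34, 35, 40}

{10, 11, 13, 14, 30, 34, 35, 40}


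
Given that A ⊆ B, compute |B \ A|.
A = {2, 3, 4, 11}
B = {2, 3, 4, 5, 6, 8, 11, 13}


Set A = {2, 3, 4, 11}, |A| = 4
Set B = {2, 3, 4, 5, 6, 8, 11, 13}, |B| = 8
Since A ⊆ B: B \ A = {5, 6, 8, 13}
|B| - |A| = 8 - 4 = 4

4


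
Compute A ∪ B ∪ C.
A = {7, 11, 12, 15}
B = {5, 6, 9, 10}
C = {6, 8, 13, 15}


Set A = {7, 11, 12, 15}
Set B = {5, 6, 9, 10}
Set C = {6, 8, 13, 15}
First, A ∪ B = {5, 6, 7, 9, 10, 11, 12, 15}
Then, (A ∪ B) ∪ C = {5, 6, 7, 8, 9, 10, 11, 12, 13, 15}

{5, 6, 7, 8, 9, 10, 11, 12, 13, 15}


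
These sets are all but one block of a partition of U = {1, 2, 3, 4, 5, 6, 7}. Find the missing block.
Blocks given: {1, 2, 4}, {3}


U = {1, 2, 3, 4, 5, 6, 7}
Shown blocks: {1, 2, 4}, {3}
A partition's blocks are pairwise disjoint and cover U, so the missing block = U \ (union of shown blocks).
Union of shown blocks: {1, 2, 3, 4}
Missing block = U \ (union) = {5, 6, 7}

{5, 6, 7}


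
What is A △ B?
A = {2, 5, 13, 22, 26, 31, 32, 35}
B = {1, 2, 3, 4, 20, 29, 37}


Set A = {2, 5, 13, 22, 26, 31, 32, 35}
Set B = {1, 2, 3, 4, 20, 29, 37}
A △ B = (A \ B) ∪ (B \ A)
Elements in A but not B: {5, 13, 22, 26, 31, 32, 35}
Elements in B but not A: {1, 3, 4, 20, 29, 37}
A △ B = {1, 3, 4, 5, 13, 20, 22, 26, 29, 31, 32, 35, 37}

{1, 3, 4, 5, 13, 20, 22, 26, 29, 31, 32, 35, 37}


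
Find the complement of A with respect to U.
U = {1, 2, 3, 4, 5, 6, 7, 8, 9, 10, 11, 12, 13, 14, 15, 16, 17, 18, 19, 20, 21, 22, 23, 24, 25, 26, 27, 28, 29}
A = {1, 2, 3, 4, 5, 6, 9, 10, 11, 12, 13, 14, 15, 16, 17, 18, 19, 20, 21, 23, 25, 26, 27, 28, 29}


Universal set U = {1, 2, 3, 4, 5, 6, 7, 8, 9, 10, 11, 12, 13, 14, 15, 16, 17, 18, 19, 20, 21, 22, 23, 24, 25, 26, 27, 28, 29}
Set A = {1, 2, 3, 4, 5, 6, 9, 10, 11, 12, 13, 14, 15, 16, 17, 18, 19, 20, 21, 23, 25, 26, 27, 28, 29}
A' = U \ A = elements in U but not in A
Checking each element of U:
1 (in A, exclude), 2 (in A, exclude), 3 (in A, exclude), 4 (in A, exclude), 5 (in A, exclude), 6 (in A, exclude), 7 (not in A, include), 8 (not in A, include), 9 (in A, exclude), 10 (in A, exclude), 11 (in A, exclude), 12 (in A, exclude), 13 (in A, exclude), 14 (in A, exclude), 15 (in A, exclude), 16 (in A, exclude), 17 (in A, exclude), 18 (in A, exclude), 19 (in A, exclude), 20 (in A, exclude), 21 (in A, exclude), 22 (not in A, include), 23 (in A, exclude), 24 (not in A, include), 25 (in A, exclude), 26 (in A, exclude), 27 (in A, exclude), 28 (in A, exclude), 29 (in A, exclude)
A' = {7, 8, 22, 24}

{7, 8, 22, 24}


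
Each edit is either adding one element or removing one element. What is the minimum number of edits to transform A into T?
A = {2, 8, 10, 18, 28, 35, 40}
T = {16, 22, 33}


Set A = {2, 8, 10, 18, 28, 35, 40}
Set T = {16, 22, 33}
Elements to remove from A (in A, not in T): {2, 8, 10, 18, 28, 35, 40} → 7 removals
Elements to add to A (in T, not in A): {16, 22, 33} → 3 additions
Total edits = 7 + 3 = 10

10


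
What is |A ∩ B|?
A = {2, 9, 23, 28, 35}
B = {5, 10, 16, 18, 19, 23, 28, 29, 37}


Set A = {2, 9, 23, 28, 35}
Set B = {5, 10, 16, 18, 19, 23, 28, 29, 37}
A ∩ B = {23, 28}
|A ∩ B| = 2

2


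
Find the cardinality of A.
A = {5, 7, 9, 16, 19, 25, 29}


Set A = {5, 7, 9, 16, 19, 25, 29}
Listing elements: 5, 7, 9, 16, 19, 25, 29
Counting: 7 elements
|A| = 7

7


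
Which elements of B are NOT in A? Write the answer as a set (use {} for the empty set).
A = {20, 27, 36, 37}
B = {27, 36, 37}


Set A = {20, 27, 36, 37}
Set B = {27, 36, 37}
Check each element of B against A:
27 ∈ A, 36 ∈ A, 37 ∈ A
Elements of B not in A: {}

{}


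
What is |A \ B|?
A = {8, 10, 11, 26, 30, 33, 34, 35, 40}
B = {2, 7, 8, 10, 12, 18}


Set A = {8, 10, 11, 26, 30, 33, 34, 35, 40}
Set B = {2, 7, 8, 10, 12, 18}
A \ B = {11, 26, 30, 33, 34, 35, 40}
|A \ B| = 7

7


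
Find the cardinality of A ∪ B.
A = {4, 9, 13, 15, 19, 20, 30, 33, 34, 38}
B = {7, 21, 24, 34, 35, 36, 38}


Set A = {4, 9, 13, 15, 19, 20, 30, 33, 34, 38}, |A| = 10
Set B = {7, 21, 24, 34, 35, 36, 38}, |B| = 7
A ∩ B = {34, 38}, |A ∩ B| = 2
|A ∪ B| = |A| + |B| - |A ∩ B| = 10 + 7 - 2 = 15

15


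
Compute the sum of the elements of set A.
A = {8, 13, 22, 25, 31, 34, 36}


Set A = {8, 13, 22, 25, 31, 34, 36}
Sum = 8 + 13 + 22 + 25 + 31 + 34 + 36 = 169

169


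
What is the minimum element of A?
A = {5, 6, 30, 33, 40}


Set A = {5, 6, 30, 33, 40}
Elements in ascending order: 5, 6, 30, 33, 40
The smallest element is 5.

5


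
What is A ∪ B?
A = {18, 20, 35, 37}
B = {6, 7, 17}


Set A = {18, 20, 35, 37}
Set B = {6, 7, 17}
A ∪ B includes all elements in either set.
Elements from A: {18, 20, 35, 37}
Elements from B not already included: {6, 7, 17}
A ∪ B = {6, 7, 17, 18, 20, 35, 37}

{6, 7, 17, 18, 20, 35, 37}


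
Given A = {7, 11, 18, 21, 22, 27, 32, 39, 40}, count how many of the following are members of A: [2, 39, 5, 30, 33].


Set A = {7, 11, 18, 21, 22, 27, 32, 39, 40}
Candidates: [2, 39, 5, 30, 33]
Check each candidate:
2 ∉ A, 39 ∈ A, 5 ∉ A, 30 ∉ A, 33 ∉ A
Count of candidates in A: 1

1


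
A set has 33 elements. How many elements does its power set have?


The set has 33 elements.
The power set contains all possible subsets.
|P(A)| = 2^|A| = 2^33 = 8589934592

8589934592


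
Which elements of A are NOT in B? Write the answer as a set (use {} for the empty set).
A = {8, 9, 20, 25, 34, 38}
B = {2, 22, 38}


Set A = {8, 9, 20, 25, 34, 38}
Set B = {2, 22, 38}
Check each element of A against B:
8 ∉ B (include), 9 ∉ B (include), 20 ∉ B (include), 25 ∉ B (include), 34 ∉ B (include), 38 ∈ B
Elements of A not in B: {8, 9, 20, 25, 34}

{8, 9, 20, 25, 34}


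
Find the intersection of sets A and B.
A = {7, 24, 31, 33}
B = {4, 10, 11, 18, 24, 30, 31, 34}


Set A = {7, 24, 31, 33}
Set B = {4, 10, 11, 18, 24, 30, 31, 34}
A ∩ B includes only elements in both sets.
Check each element of A against B:
7 ✗, 24 ✓, 31 ✓, 33 ✗
A ∩ B = {24, 31}

{24, 31}


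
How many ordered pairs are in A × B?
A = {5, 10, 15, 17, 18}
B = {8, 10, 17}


Set A = {5, 10, 15, 17, 18} has 5 elements.
Set B = {8, 10, 17} has 3 elements.
|A × B| = |A| × |B| = 5 × 3 = 15

15


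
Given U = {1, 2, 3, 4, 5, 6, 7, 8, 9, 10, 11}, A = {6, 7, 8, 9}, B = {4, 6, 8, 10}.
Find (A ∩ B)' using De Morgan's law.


U = {1, 2, 3, 4, 5, 6, 7, 8, 9, 10, 11}
A = {6, 7, 8, 9}, B = {4, 6, 8, 10}
A ∩ B = {6, 8}
(A ∩ B)' = U \ (A ∩ B) = {1, 2, 3, 4, 5, 7, 9, 10, 11}
Verification via A' ∪ B': A' = {1, 2, 3, 4, 5, 10, 11}, B' = {1, 2, 3, 5, 7, 9, 11}
A' ∪ B' = {1, 2, 3, 4, 5, 7, 9, 10, 11} ✓

{1, 2, 3, 4, 5, 7, 9, 10, 11}


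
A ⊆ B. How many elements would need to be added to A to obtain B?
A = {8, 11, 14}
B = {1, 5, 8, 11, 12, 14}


Set A = {8, 11, 14}, |A| = 3
Set B = {1, 5, 8, 11, 12, 14}, |B| = 6
Since A ⊆ B: B \ A = {1, 5, 12}
|B| - |A| = 6 - 3 = 3

3


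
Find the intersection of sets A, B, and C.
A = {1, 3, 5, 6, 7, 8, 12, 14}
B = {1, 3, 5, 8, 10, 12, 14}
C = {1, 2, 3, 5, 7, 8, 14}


Set A = {1, 3, 5, 6, 7, 8, 12, 14}
Set B = {1, 3, 5, 8, 10, 12, 14}
Set C = {1, 2, 3, 5, 7, 8, 14}
First, A ∩ B = {1, 3, 5, 8, 12, 14}
Then, (A ∩ B) ∩ C = {1, 3, 5, 8, 14}

{1, 3, 5, 8, 14}


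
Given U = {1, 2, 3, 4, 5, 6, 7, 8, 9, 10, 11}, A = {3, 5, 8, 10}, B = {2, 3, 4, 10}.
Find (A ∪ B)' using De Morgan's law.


U = {1, 2, 3, 4, 5, 6, 7, 8, 9, 10, 11}
A = {3, 5, 8, 10}, B = {2, 3, 4, 10}
A ∪ B = {2, 3, 4, 5, 8, 10}
(A ∪ B)' = U \ (A ∪ B) = {1, 6, 7, 9, 11}
Verification via A' ∩ B': A' = {1, 2, 4, 6, 7, 9, 11}, B' = {1, 5, 6, 7, 8, 9, 11}
A' ∩ B' = {1, 6, 7, 9, 11} ✓

{1, 6, 7, 9, 11}


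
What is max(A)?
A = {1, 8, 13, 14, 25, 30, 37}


Set A = {1, 8, 13, 14, 25, 30, 37}
Elements in ascending order: 1, 8, 13, 14, 25, 30, 37
The largest element is 37.

37


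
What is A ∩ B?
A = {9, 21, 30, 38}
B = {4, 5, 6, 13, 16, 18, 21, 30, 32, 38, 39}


Set A = {9, 21, 30, 38}
Set B = {4, 5, 6, 13, 16, 18, 21, 30, 32, 38, 39}
A ∩ B includes only elements in both sets.
Check each element of A against B:
9 ✗, 21 ✓, 30 ✓, 38 ✓
A ∩ B = {21, 30, 38}

{21, 30, 38}


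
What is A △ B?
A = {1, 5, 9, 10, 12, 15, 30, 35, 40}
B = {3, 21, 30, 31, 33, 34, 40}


Set A = {1, 5, 9, 10, 12, 15, 30, 35, 40}
Set B = {3, 21, 30, 31, 33, 34, 40}
A △ B = (A \ B) ∪ (B \ A)
Elements in A but not B: {1, 5, 9, 10, 12, 15, 35}
Elements in B but not A: {3, 21, 31, 33, 34}
A △ B = {1, 3, 5, 9, 10, 12, 15, 21, 31, 33, 34, 35}

{1, 3, 5, 9, 10, 12, 15, 21, 31, 33, 34, 35}


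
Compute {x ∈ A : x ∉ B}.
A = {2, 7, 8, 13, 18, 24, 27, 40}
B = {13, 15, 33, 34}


Set A = {2, 7, 8, 13, 18, 24, 27, 40}
Set B = {13, 15, 33, 34}
Check each element of A against B:
2 ∉ B (include), 7 ∉ B (include), 8 ∉ B (include), 13 ∈ B, 18 ∉ B (include), 24 ∉ B (include), 27 ∉ B (include), 40 ∉ B (include)
Elements of A not in B: {2, 7, 8, 18, 24, 27, 40}

{2, 7, 8, 18, 24, 27, 40}


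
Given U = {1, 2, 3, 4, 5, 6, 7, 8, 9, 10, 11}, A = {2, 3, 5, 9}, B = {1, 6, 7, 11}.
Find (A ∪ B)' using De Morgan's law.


U = {1, 2, 3, 4, 5, 6, 7, 8, 9, 10, 11}
A = {2, 3, 5, 9}, B = {1, 6, 7, 11}
A ∪ B = {1, 2, 3, 5, 6, 7, 9, 11}
(A ∪ B)' = U \ (A ∪ B) = {4, 8, 10}
Verification via A' ∩ B': A' = {1, 4, 6, 7, 8, 10, 11}, B' = {2, 3, 4, 5, 8, 9, 10}
A' ∩ B' = {4, 8, 10} ✓

{4, 8, 10}


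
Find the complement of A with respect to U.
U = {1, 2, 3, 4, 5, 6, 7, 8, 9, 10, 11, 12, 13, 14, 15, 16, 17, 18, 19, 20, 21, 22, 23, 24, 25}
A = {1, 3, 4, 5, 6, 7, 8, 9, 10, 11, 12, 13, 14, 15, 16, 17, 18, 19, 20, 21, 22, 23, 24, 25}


Universal set U = {1, 2, 3, 4, 5, 6, 7, 8, 9, 10, 11, 12, 13, 14, 15, 16, 17, 18, 19, 20, 21, 22, 23, 24, 25}
Set A = {1, 3, 4, 5, 6, 7, 8, 9, 10, 11, 12, 13, 14, 15, 16, 17, 18, 19, 20, 21, 22, 23, 24, 25}
A' = U \ A = elements in U but not in A
Checking each element of U:
1 (in A, exclude), 2 (not in A, include), 3 (in A, exclude), 4 (in A, exclude), 5 (in A, exclude), 6 (in A, exclude), 7 (in A, exclude), 8 (in A, exclude), 9 (in A, exclude), 10 (in A, exclude), 11 (in A, exclude), 12 (in A, exclude), 13 (in A, exclude), 14 (in A, exclude), 15 (in A, exclude), 16 (in A, exclude), 17 (in A, exclude), 18 (in A, exclude), 19 (in A, exclude), 20 (in A, exclude), 21 (in A, exclude), 22 (in A, exclude), 23 (in A, exclude), 24 (in A, exclude), 25 (in A, exclude)
A' = {2}

{2}


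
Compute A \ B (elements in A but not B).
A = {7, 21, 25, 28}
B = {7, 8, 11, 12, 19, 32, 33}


Set A = {7, 21, 25, 28}
Set B = {7, 8, 11, 12, 19, 32, 33}
A \ B includes elements in A that are not in B.
Check each element of A:
7 (in B, remove), 21 (not in B, keep), 25 (not in B, keep), 28 (not in B, keep)
A \ B = {21, 25, 28}

{21, 25, 28}


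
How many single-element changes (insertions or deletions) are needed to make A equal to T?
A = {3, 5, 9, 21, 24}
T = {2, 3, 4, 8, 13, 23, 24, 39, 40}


Set A = {3, 5, 9, 21, 24}
Set T = {2, 3, 4, 8, 13, 23, 24, 39, 40}
Elements to remove from A (in A, not in T): {5, 9, 21} → 3 removals
Elements to add to A (in T, not in A): {2, 4, 8, 13, 23, 39, 40} → 7 additions
Total edits = 3 + 7 = 10

10


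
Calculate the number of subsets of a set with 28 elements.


The set has 28 elements.
The power set contains all possible subsets.
|P(A)| = 2^|A| = 2^28 = 268435456

268435456


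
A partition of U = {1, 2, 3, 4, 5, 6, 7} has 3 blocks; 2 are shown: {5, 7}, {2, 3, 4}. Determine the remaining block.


U = {1, 2, 3, 4, 5, 6, 7}
Shown blocks: {5, 7}, {2, 3, 4}
A partition's blocks are pairwise disjoint and cover U, so the missing block = U \ (union of shown blocks).
Union of shown blocks: {2, 3, 4, 5, 7}
Missing block = U \ (union) = {1, 6}

{1, 6}


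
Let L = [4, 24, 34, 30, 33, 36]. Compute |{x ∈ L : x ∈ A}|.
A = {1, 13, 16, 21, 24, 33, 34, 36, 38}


Set A = {1, 13, 16, 21, 24, 33, 34, 36, 38}
Candidates: [4, 24, 34, 30, 33, 36]
Check each candidate:
4 ∉ A, 24 ∈ A, 34 ∈ A, 30 ∉ A, 33 ∈ A, 36 ∈ A
Count of candidates in A: 4

4


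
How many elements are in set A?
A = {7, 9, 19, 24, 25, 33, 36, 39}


Set A = {7, 9, 19, 24, 25, 33, 36, 39}
Listing elements: 7, 9, 19, 24, 25, 33, 36, 39
Counting: 8 elements
|A| = 8

8


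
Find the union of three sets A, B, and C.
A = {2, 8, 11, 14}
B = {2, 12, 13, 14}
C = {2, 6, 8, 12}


Set A = {2, 8, 11, 14}
Set B = {2, 12, 13, 14}
Set C = {2, 6, 8, 12}
First, A ∪ B = {2, 8, 11, 12, 13, 14}
Then, (A ∪ B) ∪ C = {2, 6, 8, 11, 12, 13, 14}

{2, 6, 8, 11, 12, 13, 14}


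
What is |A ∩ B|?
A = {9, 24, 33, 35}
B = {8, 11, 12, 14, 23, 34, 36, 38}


Set A = {9, 24, 33, 35}
Set B = {8, 11, 12, 14, 23, 34, 36, 38}
A ∩ B = {}
|A ∩ B| = 0

0


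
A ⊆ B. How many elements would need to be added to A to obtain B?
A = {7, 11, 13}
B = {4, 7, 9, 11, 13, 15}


Set A = {7, 11, 13}, |A| = 3
Set B = {4, 7, 9, 11, 13, 15}, |B| = 6
Since A ⊆ B: B \ A = {4, 9, 15}
|B| - |A| = 6 - 3 = 3

3


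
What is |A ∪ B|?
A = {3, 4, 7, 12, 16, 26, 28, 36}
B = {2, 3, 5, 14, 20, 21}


Set A = {3, 4, 7, 12, 16, 26, 28, 36}, |A| = 8
Set B = {2, 3, 5, 14, 20, 21}, |B| = 6
A ∩ B = {3}, |A ∩ B| = 1
|A ∪ B| = |A| + |B| - |A ∩ B| = 8 + 6 - 1 = 13

13


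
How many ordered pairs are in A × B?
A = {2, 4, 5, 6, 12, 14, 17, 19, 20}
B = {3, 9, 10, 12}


Set A = {2, 4, 5, 6, 12, 14, 17, 19, 20} has 9 elements.
Set B = {3, 9, 10, 12} has 4 elements.
|A × B| = |A| × |B| = 9 × 4 = 36

36


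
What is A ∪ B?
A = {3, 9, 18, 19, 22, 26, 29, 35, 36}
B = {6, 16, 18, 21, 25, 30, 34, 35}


Set A = {3, 9, 18, 19, 22, 26, 29, 35, 36}
Set B = {6, 16, 18, 21, 25, 30, 34, 35}
A ∪ B includes all elements in either set.
Elements from A: {3, 9, 18, 19, 22, 26, 29, 35, 36}
Elements from B not already included: {6, 16, 21, 25, 30, 34}
A ∪ B = {3, 6, 9, 16, 18, 19, 21, 22, 25, 26, 29, 30, 34, 35, 36}

{3, 6, 9, 16, 18, 19, 21, 22, 25, 26, 29, 30, 34, 35, 36}


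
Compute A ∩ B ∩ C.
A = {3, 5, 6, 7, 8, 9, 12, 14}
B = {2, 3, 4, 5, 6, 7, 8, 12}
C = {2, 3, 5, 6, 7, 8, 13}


Set A = {3, 5, 6, 7, 8, 9, 12, 14}
Set B = {2, 3, 4, 5, 6, 7, 8, 12}
Set C = {2, 3, 5, 6, 7, 8, 13}
First, A ∩ B = {3, 5, 6, 7, 8, 12}
Then, (A ∩ B) ∩ C = {3, 5, 6, 7, 8}

{3, 5, 6, 7, 8}


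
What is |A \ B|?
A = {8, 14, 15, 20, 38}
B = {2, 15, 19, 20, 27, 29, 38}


Set A = {8, 14, 15, 20, 38}
Set B = {2, 15, 19, 20, 27, 29, 38}
A \ B = {8, 14}
|A \ B| = 2

2


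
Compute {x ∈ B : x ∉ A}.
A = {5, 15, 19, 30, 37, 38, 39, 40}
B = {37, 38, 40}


Set A = {5, 15, 19, 30, 37, 38, 39, 40}
Set B = {37, 38, 40}
Check each element of B against A:
37 ∈ A, 38 ∈ A, 40 ∈ A
Elements of B not in A: {}

{}


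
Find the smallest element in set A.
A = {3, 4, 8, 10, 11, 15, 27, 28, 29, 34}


Set A = {3, 4, 8, 10, 11, 15, 27, 28, 29, 34}
Elements in ascending order: 3, 4, 8, 10, 11, 15, 27, 28, 29, 34
The smallest element is 3.

3


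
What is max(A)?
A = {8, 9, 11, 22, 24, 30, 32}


Set A = {8, 9, 11, 22, 24, 30, 32}
Elements in ascending order: 8, 9, 11, 22, 24, 30, 32
The largest element is 32.

32


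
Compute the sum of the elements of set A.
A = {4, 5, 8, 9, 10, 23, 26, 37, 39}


Set A = {4, 5, 8, 9, 10, 23, 26, 37, 39}
Sum = 4 + 5 + 8 + 9 + 10 + 23 + 26 + 37 + 39 = 161

161


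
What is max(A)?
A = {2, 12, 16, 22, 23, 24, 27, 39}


Set A = {2, 12, 16, 22, 23, 24, 27, 39}
Elements in ascending order: 2, 12, 16, 22, 23, 24, 27, 39
The largest element is 39.

39


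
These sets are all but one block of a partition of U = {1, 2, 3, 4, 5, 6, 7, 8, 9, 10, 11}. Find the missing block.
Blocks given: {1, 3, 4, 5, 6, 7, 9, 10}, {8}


U = {1, 2, 3, 4, 5, 6, 7, 8, 9, 10, 11}
Shown blocks: {1, 3, 4, 5, 6, 7, 9, 10}, {8}
A partition's blocks are pairwise disjoint and cover U, so the missing block = U \ (union of shown blocks).
Union of shown blocks: {1, 3, 4, 5, 6, 7, 8, 9, 10}
Missing block = U \ (union) = {2, 11}

{2, 11}


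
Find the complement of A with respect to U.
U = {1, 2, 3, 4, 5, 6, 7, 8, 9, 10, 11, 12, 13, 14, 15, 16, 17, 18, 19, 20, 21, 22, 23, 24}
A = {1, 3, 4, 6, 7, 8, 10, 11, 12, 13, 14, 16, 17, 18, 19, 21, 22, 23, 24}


Universal set U = {1, 2, 3, 4, 5, 6, 7, 8, 9, 10, 11, 12, 13, 14, 15, 16, 17, 18, 19, 20, 21, 22, 23, 24}
Set A = {1, 3, 4, 6, 7, 8, 10, 11, 12, 13, 14, 16, 17, 18, 19, 21, 22, 23, 24}
A' = U \ A = elements in U but not in A
Checking each element of U:
1 (in A, exclude), 2 (not in A, include), 3 (in A, exclude), 4 (in A, exclude), 5 (not in A, include), 6 (in A, exclude), 7 (in A, exclude), 8 (in A, exclude), 9 (not in A, include), 10 (in A, exclude), 11 (in A, exclude), 12 (in A, exclude), 13 (in A, exclude), 14 (in A, exclude), 15 (not in A, include), 16 (in A, exclude), 17 (in A, exclude), 18 (in A, exclude), 19 (in A, exclude), 20 (not in A, include), 21 (in A, exclude), 22 (in A, exclude), 23 (in A, exclude), 24 (in A, exclude)
A' = {2, 5, 9, 15, 20}

{2, 5, 9, 15, 20}


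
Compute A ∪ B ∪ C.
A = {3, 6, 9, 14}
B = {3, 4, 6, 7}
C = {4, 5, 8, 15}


Set A = {3, 6, 9, 14}
Set B = {3, 4, 6, 7}
Set C = {4, 5, 8, 15}
First, A ∪ B = {3, 4, 6, 7, 9, 14}
Then, (A ∪ B) ∪ C = {3, 4, 5, 6, 7, 8, 9, 14, 15}

{3, 4, 5, 6, 7, 8, 9, 14, 15}


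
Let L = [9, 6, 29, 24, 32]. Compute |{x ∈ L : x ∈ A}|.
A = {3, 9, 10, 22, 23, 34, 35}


Set A = {3, 9, 10, 22, 23, 34, 35}
Candidates: [9, 6, 29, 24, 32]
Check each candidate:
9 ∈ A, 6 ∉ A, 29 ∉ A, 24 ∉ A, 32 ∉ A
Count of candidates in A: 1

1


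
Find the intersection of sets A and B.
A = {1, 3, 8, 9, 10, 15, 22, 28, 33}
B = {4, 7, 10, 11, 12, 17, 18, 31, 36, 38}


Set A = {1, 3, 8, 9, 10, 15, 22, 28, 33}
Set B = {4, 7, 10, 11, 12, 17, 18, 31, 36, 38}
A ∩ B includes only elements in both sets.
Check each element of A against B:
1 ✗, 3 ✗, 8 ✗, 9 ✗, 10 ✓, 15 ✗, 22 ✗, 28 ✗, 33 ✗
A ∩ B = {10}

{10}


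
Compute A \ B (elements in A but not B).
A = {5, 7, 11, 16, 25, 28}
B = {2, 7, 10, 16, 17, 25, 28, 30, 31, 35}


Set A = {5, 7, 11, 16, 25, 28}
Set B = {2, 7, 10, 16, 17, 25, 28, 30, 31, 35}
A \ B includes elements in A that are not in B.
Check each element of A:
5 (not in B, keep), 7 (in B, remove), 11 (not in B, keep), 16 (in B, remove), 25 (in B, remove), 28 (in B, remove)
A \ B = {5, 11}

{5, 11}


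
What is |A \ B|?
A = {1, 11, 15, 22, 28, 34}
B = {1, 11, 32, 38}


Set A = {1, 11, 15, 22, 28, 34}
Set B = {1, 11, 32, 38}
A \ B = {15, 22, 28, 34}
|A \ B| = 4

4


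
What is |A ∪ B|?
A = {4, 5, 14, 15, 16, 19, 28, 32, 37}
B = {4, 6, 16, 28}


Set A = {4, 5, 14, 15, 16, 19, 28, 32, 37}, |A| = 9
Set B = {4, 6, 16, 28}, |B| = 4
A ∩ B = {4, 16, 28}, |A ∩ B| = 3
|A ∪ B| = |A| + |B| - |A ∩ B| = 9 + 4 - 3 = 10

10


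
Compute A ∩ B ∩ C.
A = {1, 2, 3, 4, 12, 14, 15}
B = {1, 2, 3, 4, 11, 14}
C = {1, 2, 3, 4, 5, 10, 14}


Set A = {1, 2, 3, 4, 12, 14, 15}
Set B = {1, 2, 3, 4, 11, 14}
Set C = {1, 2, 3, 4, 5, 10, 14}
First, A ∩ B = {1, 2, 3, 4, 14}
Then, (A ∩ B) ∩ C = {1, 2, 3, 4, 14}

{1, 2, 3, 4, 14}


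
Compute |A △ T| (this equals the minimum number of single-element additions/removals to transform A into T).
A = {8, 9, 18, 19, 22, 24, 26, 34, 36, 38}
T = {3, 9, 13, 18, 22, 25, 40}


Set A = {8, 9, 18, 19, 22, 24, 26, 34, 36, 38}
Set T = {3, 9, 13, 18, 22, 25, 40}
Elements to remove from A (in A, not in T): {8, 19, 24, 26, 34, 36, 38} → 7 removals
Elements to add to A (in T, not in A): {3, 13, 25, 40} → 4 additions
Total edits = 7 + 4 = 11

11


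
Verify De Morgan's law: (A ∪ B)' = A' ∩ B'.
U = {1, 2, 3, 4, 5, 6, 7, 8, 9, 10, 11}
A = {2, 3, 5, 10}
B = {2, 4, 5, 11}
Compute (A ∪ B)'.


U = {1, 2, 3, 4, 5, 6, 7, 8, 9, 10, 11}
A = {2, 3, 5, 10}, B = {2, 4, 5, 11}
A ∪ B = {2, 3, 4, 5, 10, 11}
(A ∪ B)' = U \ (A ∪ B) = {1, 6, 7, 8, 9}
Verification via A' ∩ B': A' = {1, 4, 6, 7, 8, 9, 11}, B' = {1, 3, 6, 7, 8, 9, 10}
A' ∩ B' = {1, 6, 7, 8, 9} ✓

{1, 6, 7, 8, 9}


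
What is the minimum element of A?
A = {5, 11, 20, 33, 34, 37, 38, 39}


Set A = {5, 11, 20, 33, 34, 37, 38, 39}
Elements in ascending order: 5, 11, 20, 33, 34, 37, 38, 39
The smallest element is 5.

5


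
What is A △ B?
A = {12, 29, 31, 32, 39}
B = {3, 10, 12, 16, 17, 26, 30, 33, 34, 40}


Set A = {12, 29, 31, 32, 39}
Set B = {3, 10, 12, 16, 17, 26, 30, 33, 34, 40}
A △ B = (A \ B) ∪ (B \ A)
Elements in A but not B: {29, 31, 32, 39}
Elements in B but not A: {3, 10, 16, 17, 26, 30, 33, 34, 40}
A △ B = {3, 10, 16, 17, 26, 29, 30, 31, 32, 33, 34, 39, 40}

{3, 10, 16, 17, 26, 29, 30, 31, 32, 33, 34, 39, 40}


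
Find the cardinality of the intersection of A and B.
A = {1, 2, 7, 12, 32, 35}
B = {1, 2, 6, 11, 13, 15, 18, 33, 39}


Set A = {1, 2, 7, 12, 32, 35}
Set B = {1, 2, 6, 11, 13, 15, 18, 33, 39}
A ∩ B = {1, 2}
|A ∩ B| = 2

2


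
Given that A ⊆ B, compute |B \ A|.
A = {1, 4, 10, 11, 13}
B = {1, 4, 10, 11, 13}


Set A = {1, 4, 10, 11, 13}, |A| = 5
Set B = {1, 4, 10, 11, 13}, |B| = 5
Since A ⊆ B: B \ A = {}
|B| - |A| = 5 - 5 = 0

0


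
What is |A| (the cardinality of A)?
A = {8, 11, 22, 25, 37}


Set A = {8, 11, 22, 25, 37}
Listing elements: 8, 11, 22, 25, 37
Counting: 5 elements
|A| = 5

5


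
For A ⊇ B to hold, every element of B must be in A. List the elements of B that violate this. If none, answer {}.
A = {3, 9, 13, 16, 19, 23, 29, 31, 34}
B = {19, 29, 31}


Set A = {3, 9, 13, 16, 19, 23, 29, 31, 34}
Set B = {19, 29, 31}
Check each element of B against A:
19 ∈ A, 29 ∈ A, 31 ∈ A
Elements of B not in A: {}

{}


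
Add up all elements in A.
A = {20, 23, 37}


Set A = {20, 23, 37}
Sum = 20 + 23 + 37 = 80

80


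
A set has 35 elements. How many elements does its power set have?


The set has 35 elements.
The power set contains all possible subsets.
|P(A)| = 2^|A| = 2^35 = 34359738368

34359738368


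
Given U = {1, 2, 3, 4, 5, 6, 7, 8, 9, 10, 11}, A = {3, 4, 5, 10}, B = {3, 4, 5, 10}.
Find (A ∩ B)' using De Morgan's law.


U = {1, 2, 3, 4, 5, 6, 7, 8, 9, 10, 11}
A = {3, 4, 5, 10}, B = {3, 4, 5, 10}
A ∩ B = {3, 4, 5, 10}
(A ∩ B)' = U \ (A ∩ B) = {1, 2, 6, 7, 8, 9, 11}
Verification via A' ∪ B': A' = {1, 2, 6, 7, 8, 9, 11}, B' = {1, 2, 6, 7, 8, 9, 11}
A' ∪ B' = {1, 2, 6, 7, 8, 9, 11} ✓

{1, 2, 6, 7, 8, 9, 11}


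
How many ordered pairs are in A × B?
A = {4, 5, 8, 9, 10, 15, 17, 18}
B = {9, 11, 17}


Set A = {4, 5, 8, 9, 10, 15, 17, 18} has 8 elements.
Set B = {9, 11, 17} has 3 elements.
|A × B| = |A| × |B| = 8 × 3 = 24

24


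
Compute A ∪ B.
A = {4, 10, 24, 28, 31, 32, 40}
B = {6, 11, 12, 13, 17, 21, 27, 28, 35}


Set A = {4, 10, 24, 28, 31, 32, 40}
Set B = {6, 11, 12, 13, 17, 21, 27, 28, 35}
A ∪ B includes all elements in either set.
Elements from A: {4, 10, 24, 28, 31, 32, 40}
Elements from B not already included: {6, 11, 12, 13, 17, 21, 27, 35}
A ∪ B = {4, 6, 10, 11, 12, 13, 17, 21, 24, 27, 28, 31, 32, 35, 40}

{4, 6, 10, 11, 12, 13, 17, 21, 24, 27, 28, 31, 32, 35, 40}


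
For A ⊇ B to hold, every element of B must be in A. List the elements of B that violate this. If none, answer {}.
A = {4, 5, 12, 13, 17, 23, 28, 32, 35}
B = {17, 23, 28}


Set A = {4, 5, 12, 13, 17, 23, 28, 32, 35}
Set B = {17, 23, 28}
Check each element of B against A:
17 ∈ A, 23 ∈ A, 28 ∈ A
Elements of B not in A: {}

{}


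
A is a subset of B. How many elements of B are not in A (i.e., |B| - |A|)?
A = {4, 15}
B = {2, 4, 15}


Set A = {4, 15}, |A| = 2
Set B = {2, 4, 15}, |B| = 3
Since A ⊆ B: B \ A = {2}
|B| - |A| = 3 - 2 = 1

1


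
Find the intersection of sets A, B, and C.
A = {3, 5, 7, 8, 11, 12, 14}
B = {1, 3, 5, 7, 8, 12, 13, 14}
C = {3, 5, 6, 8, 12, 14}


Set A = {3, 5, 7, 8, 11, 12, 14}
Set B = {1, 3, 5, 7, 8, 12, 13, 14}
Set C = {3, 5, 6, 8, 12, 14}
First, A ∩ B = {3, 5, 7, 8, 12, 14}
Then, (A ∩ B) ∩ C = {3, 5, 8, 12, 14}

{3, 5, 8, 12, 14}


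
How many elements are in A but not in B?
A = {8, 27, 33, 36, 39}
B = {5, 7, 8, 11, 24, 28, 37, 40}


Set A = {8, 27, 33, 36, 39}
Set B = {5, 7, 8, 11, 24, 28, 37, 40}
A \ B = {27, 33, 36, 39}
|A \ B| = 4

4


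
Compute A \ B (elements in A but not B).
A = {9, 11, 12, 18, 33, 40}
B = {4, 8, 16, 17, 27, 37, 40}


Set A = {9, 11, 12, 18, 33, 40}
Set B = {4, 8, 16, 17, 27, 37, 40}
A \ B includes elements in A that are not in B.
Check each element of A:
9 (not in B, keep), 11 (not in B, keep), 12 (not in B, keep), 18 (not in B, keep), 33 (not in B, keep), 40 (in B, remove)
A \ B = {9, 11, 12, 18, 33}

{9, 11, 12, 18, 33}


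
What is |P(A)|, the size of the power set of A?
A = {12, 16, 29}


Set A = {12, 16, 29}
|A| = 3
The power set P(A) contains all subsets of A.
|P(A)| = 2^|A| = 2^3 = 8

8


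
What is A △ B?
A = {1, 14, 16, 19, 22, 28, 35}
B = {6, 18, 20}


Set A = {1, 14, 16, 19, 22, 28, 35}
Set B = {6, 18, 20}
A △ B = (A \ B) ∪ (B \ A)
Elements in A but not B: {1, 14, 16, 19, 22, 28, 35}
Elements in B but not A: {6, 18, 20}
A △ B = {1, 6, 14, 16, 18, 19, 20, 22, 28, 35}

{1, 6, 14, 16, 18, 19, 20, 22, 28, 35}


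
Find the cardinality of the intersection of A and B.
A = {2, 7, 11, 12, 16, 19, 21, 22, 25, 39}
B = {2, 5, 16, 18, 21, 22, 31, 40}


Set A = {2, 7, 11, 12, 16, 19, 21, 22, 25, 39}
Set B = {2, 5, 16, 18, 21, 22, 31, 40}
A ∩ B = {2, 16, 21, 22}
|A ∩ B| = 4

4


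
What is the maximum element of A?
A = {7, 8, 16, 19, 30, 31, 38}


Set A = {7, 8, 16, 19, 30, 31, 38}
Elements in ascending order: 7, 8, 16, 19, 30, 31, 38
The largest element is 38.

38


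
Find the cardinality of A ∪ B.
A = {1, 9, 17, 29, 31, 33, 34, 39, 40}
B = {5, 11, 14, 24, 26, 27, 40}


Set A = {1, 9, 17, 29, 31, 33, 34, 39, 40}, |A| = 9
Set B = {5, 11, 14, 24, 26, 27, 40}, |B| = 7
A ∩ B = {40}, |A ∩ B| = 1
|A ∪ B| = |A| + |B| - |A ∩ B| = 9 + 7 - 1 = 15

15


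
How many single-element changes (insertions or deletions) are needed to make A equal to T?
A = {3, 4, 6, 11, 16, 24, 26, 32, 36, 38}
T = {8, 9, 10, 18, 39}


Set A = {3, 4, 6, 11, 16, 24, 26, 32, 36, 38}
Set T = {8, 9, 10, 18, 39}
Elements to remove from A (in A, not in T): {3, 4, 6, 11, 16, 24, 26, 32, 36, 38} → 10 removals
Elements to add to A (in T, not in A): {8, 9, 10, 18, 39} → 5 additions
Total edits = 10 + 5 = 15

15


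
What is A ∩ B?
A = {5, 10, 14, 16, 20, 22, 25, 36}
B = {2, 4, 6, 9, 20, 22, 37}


Set A = {5, 10, 14, 16, 20, 22, 25, 36}
Set B = {2, 4, 6, 9, 20, 22, 37}
A ∩ B includes only elements in both sets.
Check each element of A against B:
5 ✗, 10 ✗, 14 ✗, 16 ✗, 20 ✓, 22 ✓, 25 ✗, 36 ✗
A ∩ B = {20, 22}

{20, 22}


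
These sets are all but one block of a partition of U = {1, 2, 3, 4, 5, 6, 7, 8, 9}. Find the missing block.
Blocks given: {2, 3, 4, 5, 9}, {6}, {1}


U = {1, 2, 3, 4, 5, 6, 7, 8, 9}
Shown blocks: {2, 3, 4, 5, 9}, {6}, {1}
A partition's blocks are pairwise disjoint and cover U, so the missing block = U \ (union of shown blocks).
Union of shown blocks: {1, 2, 3, 4, 5, 6, 9}
Missing block = U \ (union) = {7, 8}

{7, 8}


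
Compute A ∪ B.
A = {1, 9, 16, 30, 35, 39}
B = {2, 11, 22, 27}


Set A = {1, 9, 16, 30, 35, 39}
Set B = {2, 11, 22, 27}
A ∪ B includes all elements in either set.
Elements from A: {1, 9, 16, 30, 35, 39}
Elements from B not already included: {2, 11, 22, 27}
A ∪ B = {1, 2, 9, 11, 16, 22, 27, 30, 35, 39}

{1, 2, 9, 11, 16, 22, 27, 30, 35, 39}


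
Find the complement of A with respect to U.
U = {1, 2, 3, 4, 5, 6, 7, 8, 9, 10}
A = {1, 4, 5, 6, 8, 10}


Universal set U = {1, 2, 3, 4, 5, 6, 7, 8, 9, 10}
Set A = {1, 4, 5, 6, 8, 10}
A' = U \ A = elements in U but not in A
Checking each element of U:
1 (in A, exclude), 2 (not in A, include), 3 (not in A, include), 4 (in A, exclude), 5 (in A, exclude), 6 (in A, exclude), 7 (not in A, include), 8 (in A, exclude), 9 (not in A, include), 10 (in A, exclude)
A' = {2, 3, 7, 9}

{2, 3, 7, 9}


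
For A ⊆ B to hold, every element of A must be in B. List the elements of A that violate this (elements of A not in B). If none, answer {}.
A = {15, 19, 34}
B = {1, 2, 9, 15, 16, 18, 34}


Set A = {15, 19, 34}
Set B = {1, 2, 9, 15, 16, 18, 34}
Check each element of A against B:
15 ∈ B, 19 ∉ B (include), 34 ∈ B
Elements of A not in B: {19}

{19}


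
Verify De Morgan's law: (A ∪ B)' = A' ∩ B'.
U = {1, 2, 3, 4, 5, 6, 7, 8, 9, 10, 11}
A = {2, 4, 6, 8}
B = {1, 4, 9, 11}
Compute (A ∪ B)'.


U = {1, 2, 3, 4, 5, 6, 7, 8, 9, 10, 11}
A = {2, 4, 6, 8}, B = {1, 4, 9, 11}
A ∪ B = {1, 2, 4, 6, 8, 9, 11}
(A ∪ B)' = U \ (A ∪ B) = {3, 5, 7, 10}
Verification via A' ∩ B': A' = {1, 3, 5, 7, 9, 10, 11}, B' = {2, 3, 5, 6, 7, 8, 10}
A' ∩ B' = {3, 5, 7, 10} ✓

{3, 5, 7, 10}


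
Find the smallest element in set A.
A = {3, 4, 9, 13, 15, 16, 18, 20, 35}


Set A = {3, 4, 9, 13, 15, 16, 18, 20, 35}
Elements in ascending order: 3, 4, 9, 13, 15, 16, 18, 20, 35
The smallest element is 3.

3


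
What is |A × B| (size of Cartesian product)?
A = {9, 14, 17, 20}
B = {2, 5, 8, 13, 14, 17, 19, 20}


Set A = {9, 14, 17, 20} has 4 elements.
Set B = {2, 5, 8, 13, 14, 17, 19, 20} has 8 elements.
|A × B| = |A| × |B| = 4 × 8 = 32

32


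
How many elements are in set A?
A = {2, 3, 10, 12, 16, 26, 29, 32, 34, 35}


Set A = {2, 3, 10, 12, 16, 26, 29, 32, 34, 35}
Listing elements: 2, 3, 10, 12, 16, 26, 29, 32, 34, 35
Counting: 10 elements
|A| = 10

10


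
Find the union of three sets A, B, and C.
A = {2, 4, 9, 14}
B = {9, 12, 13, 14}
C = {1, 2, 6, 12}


Set A = {2, 4, 9, 14}
Set B = {9, 12, 13, 14}
Set C = {1, 2, 6, 12}
First, A ∪ B = {2, 4, 9, 12, 13, 14}
Then, (A ∪ B) ∪ C = {1, 2, 4, 6, 9, 12, 13, 14}

{1, 2, 4, 6, 9, 12, 13, 14}


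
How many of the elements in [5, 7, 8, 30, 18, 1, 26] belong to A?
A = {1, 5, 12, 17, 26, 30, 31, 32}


Set A = {1, 5, 12, 17, 26, 30, 31, 32}
Candidates: [5, 7, 8, 30, 18, 1, 26]
Check each candidate:
5 ∈ A, 7 ∉ A, 8 ∉ A, 30 ∈ A, 18 ∉ A, 1 ∈ A, 26 ∈ A
Count of candidates in A: 4

4


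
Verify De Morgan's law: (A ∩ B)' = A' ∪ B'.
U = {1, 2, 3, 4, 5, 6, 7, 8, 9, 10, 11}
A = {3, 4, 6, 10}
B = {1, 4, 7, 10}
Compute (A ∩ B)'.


U = {1, 2, 3, 4, 5, 6, 7, 8, 9, 10, 11}
A = {3, 4, 6, 10}, B = {1, 4, 7, 10}
A ∩ B = {4, 10}
(A ∩ B)' = U \ (A ∩ B) = {1, 2, 3, 5, 6, 7, 8, 9, 11}
Verification via A' ∪ B': A' = {1, 2, 5, 7, 8, 9, 11}, B' = {2, 3, 5, 6, 8, 9, 11}
A' ∪ B' = {1, 2, 3, 5, 6, 7, 8, 9, 11} ✓

{1, 2, 3, 5, 6, 7, 8, 9, 11}


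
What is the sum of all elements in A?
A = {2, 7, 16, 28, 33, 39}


Set A = {2, 7, 16, 28, 33, 39}
Sum = 2 + 7 + 16 + 28 + 33 + 39 = 125

125


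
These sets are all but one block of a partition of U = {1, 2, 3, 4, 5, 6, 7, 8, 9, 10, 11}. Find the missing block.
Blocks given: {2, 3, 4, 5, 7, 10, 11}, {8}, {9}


U = {1, 2, 3, 4, 5, 6, 7, 8, 9, 10, 11}
Shown blocks: {2, 3, 4, 5, 7, 10, 11}, {8}, {9}
A partition's blocks are pairwise disjoint and cover U, so the missing block = U \ (union of shown blocks).
Union of shown blocks: {2, 3, 4, 5, 7, 8, 9, 10, 11}
Missing block = U \ (union) = {1, 6}

{1, 6}


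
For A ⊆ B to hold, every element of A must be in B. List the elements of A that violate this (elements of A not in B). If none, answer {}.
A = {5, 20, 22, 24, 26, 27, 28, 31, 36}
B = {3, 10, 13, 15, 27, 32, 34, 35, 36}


Set A = {5, 20, 22, 24, 26, 27, 28, 31, 36}
Set B = {3, 10, 13, 15, 27, 32, 34, 35, 36}
Check each element of A against B:
5 ∉ B (include), 20 ∉ B (include), 22 ∉ B (include), 24 ∉ B (include), 26 ∉ B (include), 27 ∈ B, 28 ∉ B (include), 31 ∉ B (include), 36 ∈ B
Elements of A not in B: {5, 20, 22, 24, 26, 28, 31}

{5, 20, 22, 24, 26, 28, 31}


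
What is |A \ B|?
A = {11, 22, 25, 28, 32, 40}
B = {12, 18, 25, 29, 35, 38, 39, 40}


Set A = {11, 22, 25, 28, 32, 40}
Set B = {12, 18, 25, 29, 35, 38, 39, 40}
A \ B = {11, 22, 28, 32}
|A \ B| = 4

4


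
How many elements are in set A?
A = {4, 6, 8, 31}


Set A = {4, 6, 8, 31}
Listing elements: 4, 6, 8, 31
Counting: 4 elements
|A| = 4

4


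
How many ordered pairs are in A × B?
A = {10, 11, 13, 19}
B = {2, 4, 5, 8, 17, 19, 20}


Set A = {10, 11, 13, 19} has 4 elements.
Set B = {2, 4, 5, 8, 17, 19, 20} has 7 elements.
|A × B| = |A| × |B| = 4 × 7 = 28

28


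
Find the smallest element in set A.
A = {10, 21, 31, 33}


Set A = {10, 21, 31, 33}
Elements in ascending order: 10, 21, 31, 33
The smallest element is 10.

10


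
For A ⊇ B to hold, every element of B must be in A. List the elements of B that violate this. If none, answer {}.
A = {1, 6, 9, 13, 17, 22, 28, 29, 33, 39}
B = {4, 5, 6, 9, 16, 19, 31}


Set A = {1, 6, 9, 13, 17, 22, 28, 29, 33, 39}
Set B = {4, 5, 6, 9, 16, 19, 31}
Check each element of B against A:
4 ∉ A (include), 5 ∉ A (include), 6 ∈ A, 9 ∈ A, 16 ∉ A (include), 19 ∉ A (include), 31 ∉ A (include)
Elements of B not in A: {4, 5, 16, 19, 31}

{4, 5, 16, 19, 31}


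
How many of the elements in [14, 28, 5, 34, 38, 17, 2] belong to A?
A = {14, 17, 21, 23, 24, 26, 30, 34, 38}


Set A = {14, 17, 21, 23, 24, 26, 30, 34, 38}
Candidates: [14, 28, 5, 34, 38, 17, 2]
Check each candidate:
14 ∈ A, 28 ∉ A, 5 ∉ A, 34 ∈ A, 38 ∈ A, 17 ∈ A, 2 ∉ A
Count of candidates in A: 4

4


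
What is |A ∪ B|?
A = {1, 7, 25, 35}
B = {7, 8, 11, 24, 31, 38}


Set A = {1, 7, 25, 35}, |A| = 4
Set B = {7, 8, 11, 24, 31, 38}, |B| = 6
A ∩ B = {7}, |A ∩ B| = 1
|A ∪ B| = |A| + |B| - |A ∩ B| = 4 + 6 - 1 = 9

9


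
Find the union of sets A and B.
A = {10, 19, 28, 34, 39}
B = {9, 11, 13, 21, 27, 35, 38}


Set A = {10, 19, 28, 34, 39}
Set B = {9, 11, 13, 21, 27, 35, 38}
A ∪ B includes all elements in either set.
Elements from A: {10, 19, 28, 34, 39}
Elements from B not already included: {9, 11, 13, 21, 27, 35, 38}
A ∪ B = {9, 10, 11, 13, 19, 21, 27, 28, 34, 35, 38, 39}

{9, 10, 11, 13, 19, 21, 27, 28, 34, 35, 38, 39}


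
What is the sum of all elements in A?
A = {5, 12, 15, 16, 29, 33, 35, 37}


Set A = {5, 12, 15, 16, 29, 33, 35, 37}
Sum = 5 + 12 + 15 + 16 + 29 + 33 + 35 + 37 = 182

182


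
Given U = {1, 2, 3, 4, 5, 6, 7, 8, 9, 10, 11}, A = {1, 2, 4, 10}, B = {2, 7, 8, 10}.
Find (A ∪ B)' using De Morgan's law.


U = {1, 2, 3, 4, 5, 6, 7, 8, 9, 10, 11}
A = {1, 2, 4, 10}, B = {2, 7, 8, 10}
A ∪ B = {1, 2, 4, 7, 8, 10}
(A ∪ B)' = U \ (A ∪ B) = {3, 5, 6, 9, 11}
Verification via A' ∩ B': A' = {3, 5, 6, 7, 8, 9, 11}, B' = {1, 3, 4, 5, 6, 9, 11}
A' ∩ B' = {3, 5, 6, 9, 11} ✓

{3, 5, 6, 9, 11}


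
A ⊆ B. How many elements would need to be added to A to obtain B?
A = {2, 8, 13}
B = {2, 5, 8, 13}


Set A = {2, 8, 13}, |A| = 3
Set B = {2, 5, 8, 13}, |B| = 4
Since A ⊆ B: B \ A = {5}
|B| - |A| = 4 - 3 = 1

1


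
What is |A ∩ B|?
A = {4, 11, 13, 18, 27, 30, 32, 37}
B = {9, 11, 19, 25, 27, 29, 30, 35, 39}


Set A = {4, 11, 13, 18, 27, 30, 32, 37}
Set B = {9, 11, 19, 25, 27, 29, 30, 35, 39}
A ∩ B = {11, 27, 30}
|A ∩ B| = 3

3


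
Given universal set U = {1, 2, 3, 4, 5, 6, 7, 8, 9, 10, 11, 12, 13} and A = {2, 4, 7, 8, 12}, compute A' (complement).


Universal set U = {1, 2, 3, 4, 5, 6, 7, 8, 9, 10, 11, 12, 13}
Set A = {2, 4, 7, 8, 12}
A' = U \ A = elements in U but not in A
Checking each element of U:
1 (not in A, include), 2 (in A, exclude), 3 (not in A, include), 4 (in A, exclude), 5 (not in A, include), 6 (not in A, include), 7 (in A, exclude), 8 (in A, exclude), 9 (not in A, include), 10 (not in A, include), 11 (not in A, include), 12 (in A, exclude), 13 (not in A, include)
A' = {1, 3, 5, 6, 9, 10, 11, 13}

{1, 3, 5, 6, 9, 10, 11, 13}


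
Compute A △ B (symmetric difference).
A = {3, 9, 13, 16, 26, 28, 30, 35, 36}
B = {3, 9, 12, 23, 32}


Set A = {3, 9, 13, 16, 26, 28, 30, 35, 36}
Set B = {3, 9, 12, 23, 32}
A △ B = (A \ B) ∪ (B \ A)
Elements in A but not B: {13, 16, 26, 28, 30, 35, 36}
Elements in B but not A: {12, 23, 32}
A △ B = {12, 13, 16, 23, 26, 28, 30, 32, 35, 36}

{12, 13, 16, 23, 26, 28, 30, 32, 35, 36}


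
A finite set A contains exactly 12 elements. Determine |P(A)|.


The set has 12 elements.
The power set contains all possible subsets.
|P(A)| = 2^|A| = 2^12 = 4096

4096


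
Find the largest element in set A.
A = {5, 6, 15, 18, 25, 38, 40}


Set A = {5, 6, 15, 18, 25, 38, 40}
Elements in ascending order: 5, 6, 15, 18, 25, 38, 40
The largest element is 40.

40


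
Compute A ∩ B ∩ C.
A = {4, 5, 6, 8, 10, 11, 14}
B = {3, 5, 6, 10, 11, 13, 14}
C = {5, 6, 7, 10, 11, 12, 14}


Set A = {4, 5, 6, 8, 10, 11, 14}
Set B = {3, 5, 6, 10, 11, 13, 14}
Set C = {5, 6, 7, 10, 11, 12, 14}
First, A ∩ B = {5, 6, 10, 11, 14}
Then, (A ∩ B) ∩ C = {5, 6, 10, 11, 14}

{5, 6, 10, 11, 14}


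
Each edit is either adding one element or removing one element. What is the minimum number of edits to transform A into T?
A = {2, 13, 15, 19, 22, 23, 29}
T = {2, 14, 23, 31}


Set A = {2, 13, 15, 19, 22, 23, 29}
Set T = {2, 14, 23, 31}
Elements to remove from A (in A, not in T): {13, 15, 19, 22, 29} → 5 removals
Elements to add to A (in T, not in A): {14, 31} → 2 additions
Total edits = 5 + 2 = 7

7


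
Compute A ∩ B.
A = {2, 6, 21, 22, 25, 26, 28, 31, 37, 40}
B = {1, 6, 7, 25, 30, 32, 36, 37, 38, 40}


Set A = {2, 6, 21, 22, 25, 26, 28, 31, 37, 40}
Set B = {1, 6, 7, 25, 30, 32, 36, 37, 38, 40}
A ∩ B includes only elements in both sets.
Check each element of A against B:
2 ✗, 6 ✓, 21 ✗, 22 ✗, 25 ✓, 26 ✗, 28 ✗, 31 ✗, 37 ✓, 40 ✓
A ∩ B = {6, 25, 37, 40}

{6, 25, 37, 40}


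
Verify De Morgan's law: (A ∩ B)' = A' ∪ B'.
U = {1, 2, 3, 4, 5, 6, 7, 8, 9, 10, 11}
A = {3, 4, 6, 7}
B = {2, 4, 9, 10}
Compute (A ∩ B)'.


U = {1, 2, 3, 4, 5, 6, 7, 8, 9, 10, 11}
A = {3, 4, 6, 7}, B = {2, 4, 9, 10}
A ∩ B = {4}
(A ∩ B)' = U \ (A ∩ B) = {1, 2, 3, 5, 6, 7, 8, 9, 10, 11}
Verification via A' ∪ B': A' = {1, 2, 5, 8, 9, 10, 11}, B' = {1, 3, 5, 6, 7, 8, 11}
A' ∪ B' = {1, 2, 3, 5, 6, 7, 8, 9, 10, 11} ✓

{1, 2, 3, 5, 6, 7, 8, 9, 10, 11}


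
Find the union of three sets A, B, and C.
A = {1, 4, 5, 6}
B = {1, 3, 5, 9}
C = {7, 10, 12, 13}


Set A = {1, 4, 5, 6}
Set B = {1, 3, 5, 9}
Set C = {7, 10, 12, 13}
First, A ∪ B = {1, 3, 4, 5, 6, 9}
Then, (A ∪ B) ∪ C = {1, 3, 4, 5, 6, 7, 9, 10, 12, 13}

{1, 3, 4, 5, 6, 7, 9, 10, 12, 13}


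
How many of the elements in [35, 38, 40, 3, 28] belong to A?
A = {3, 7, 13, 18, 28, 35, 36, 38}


Set A = {3, 7, 13, 18, 28, 35, 36, 38}
Candidates: [35, 38, 40, 3, 28]
Check each candidate:
35 ∈ A, 38 ∈ A, 40 ∉ A, 3 ∈ A, 28 ∈ A
Count of candidates in A: 4

4


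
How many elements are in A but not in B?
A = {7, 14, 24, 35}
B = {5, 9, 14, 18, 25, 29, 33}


Set A = {7, 14, 24, 35}
Set B = {5, 9, 14, 18, 25, 29, 33}
A \ B = {7, 24, 35}
|A \ B| = 3

3


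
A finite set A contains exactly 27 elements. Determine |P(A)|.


The set has 27 elements.
The power set contains all possible subsets.
|P(A)| = 2^|A| = 2^27 = 134217728

134217728


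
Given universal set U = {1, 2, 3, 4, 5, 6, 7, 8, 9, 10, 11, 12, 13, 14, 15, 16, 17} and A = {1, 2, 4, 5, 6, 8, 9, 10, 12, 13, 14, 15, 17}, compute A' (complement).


Universal set U = {1, 2, 3, 4, 5, 6, 7, 8, 9, 10, 11, 12, 13, 14, 15, 16, 17}
Set A = {1, 2, 4, 5, 6, 8, 9, 10, 12, 13, 14, 15, 17}
A' = U \ A = elements in U but not in A
Checking each element of U:
1 (in A, exclude), 2 (in A, exclude), 3 (not in A, include), 4 (in A, exclude), 5 (in A, exclude), 6 (in A, exclude), 7 (not in A, include), 8 (in A, exclude), 9 (in A, exclude), 10 (in A, exclude), 11 (not in A, include), 12 (in A, exclude), 13 (in A, exclude), 14 (in A, exclude), 15 (in A, exclude), 16 (not in A, include), 17 (in A, exclude)
A' = {3, 7, 11, 16}

{3, 7, 11, 16}
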